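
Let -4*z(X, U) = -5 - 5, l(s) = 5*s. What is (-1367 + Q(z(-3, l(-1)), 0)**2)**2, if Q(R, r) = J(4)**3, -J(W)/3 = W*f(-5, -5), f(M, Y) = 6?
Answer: 19408409580880678650769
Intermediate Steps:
J(W) = -18*W (J(W) = -3*W*6 = -18*W)
z(X, U) = 5/2 (z(X, U) = -(-5 - 5)/4 = -1/4*(-10) = 5/2)
Q(R, r) = -373248 (Q(R, r) = (-18*4)**3 = (-72)**3 = -373248)
(-1367 + Q(z(-3, l(-1)), 0)**2)**2 = (-1367 + (-373248)**2)**2 = (-1367 + 139314069504)**2 = 139314068137**2 = 19408409580880678650769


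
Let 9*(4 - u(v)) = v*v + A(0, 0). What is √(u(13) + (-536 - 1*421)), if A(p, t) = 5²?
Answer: 7*I*√179/3 ≈ 31.218*I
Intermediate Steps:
A(p, t) = 25
u(v) = 11/9 - v²/9 (u(v) = 4 - (v*v + 25)/9 = 4 - (v² + 25)/9 = 4 - (25 + v²)/9 = 4 + (-25/9 - v²/9) = 11/9 - v²/9)
√(u(13) + (-536 - 1*421)) = √((11/9 - ⅑*13²) + (-536 - 1*421)) = √((11/9 - ⅑*169) + (-536 - 421)) = √((11/9 - 169/9) - 957) = √(-158/9 - 957) = √(-8771/9) = 7*I*√179/3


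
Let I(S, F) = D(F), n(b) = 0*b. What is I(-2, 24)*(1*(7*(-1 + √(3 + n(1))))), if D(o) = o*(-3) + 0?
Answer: 504 - 504*√3 ≈ -368.95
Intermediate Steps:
n(b) = 0
D(o) = -3*o (D(o) = -3*o + 0 = -3*o)
I(S, F) = -3*F
I(-2, 24)*(1*(7*(-1 + √(3 + n(1))))) = (-3*24)*(1*(7*(-1 + √(3 + 0)))) = -72*7*(-1 + √3) = -72*(-7 + 7*√3) = 504 - 504*√3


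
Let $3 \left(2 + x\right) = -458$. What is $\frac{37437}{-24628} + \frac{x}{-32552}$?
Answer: $- \frac{455565035}{300633996} \approx -1.5153$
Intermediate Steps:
$x = - \frac{464}{3}$ ($x = -2 + \frac{1}{3} \left(-458\right) = -2 - \frac{458}{3} = - \frac{464}{3} \approx -154.67$)
$\frac{37437}{-24628} + \frac{x}{-32552} = \frac{37437}{-24628} - \frac{464}{3 \left(-32552\right)} = 37437 \left(- \frac{1}{24628}\right) - - \frac{58}{12207} = - \frac{37437}{24628} + \frac{58}{12207} = - \frac{455565035}{300633996}$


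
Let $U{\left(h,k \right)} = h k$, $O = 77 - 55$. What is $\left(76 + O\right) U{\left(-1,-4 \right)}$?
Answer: $392$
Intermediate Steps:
$O = 22$
$\left(76 + O\right) U{\left(-1,-4 \right)} = \left(76 + 22\right) \left(\left(-1\right) \left(-4\right)\right) = 98 \cdot 4 = 392$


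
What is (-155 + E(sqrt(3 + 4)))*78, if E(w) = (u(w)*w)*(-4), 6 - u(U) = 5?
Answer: -12090 - 312*sqrt(7) ≈ -12915.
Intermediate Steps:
u(U) = 1 (u(U) = 6 - 1*5 = 6 - 5 = 1)
E(w) = -4*w (E(w) = (1*w)*(-4) = w*(-4) = -4*w)
(-155 + E(sqrt(3 + 4)))*78 = (-155 - 4*sqrt(3 + 4))*78 = (-155 - 4*sqrt(7))*78 = -12090 - 312*sqrt(7)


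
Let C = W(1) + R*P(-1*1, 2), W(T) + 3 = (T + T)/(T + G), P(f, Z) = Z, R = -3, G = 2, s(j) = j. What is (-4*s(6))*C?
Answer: 200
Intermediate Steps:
W(T) = -3 + 2*T/(2 + T) (W(T) = -3 + (T + T)/(T + 2) = -3 + (2*T)/(2 + T) = -3 + 2*T/(2 + T))
C = -25/3 (C = (-6 - 1*1)/(2 + 1) - 3*2 = (-6 - 1)/3 - 6 = (⅓)*(-7) - 6 = -7/3 - 6 = -25/3 ≈ -8.3333)
(-4*s(6))*C = -4*6*(-25/3) = -24*(-25/3) = 200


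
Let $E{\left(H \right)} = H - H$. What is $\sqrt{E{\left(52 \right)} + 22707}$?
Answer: $87 \sqrt{3} \approx 150.69$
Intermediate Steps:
$E{\left(H \right)} = 0$
$\sqrt{E{\left(52 \right)} + 22707} = \sqrt{0 + 22707} = \sqrt{22707} = 87 \sqrt{3}$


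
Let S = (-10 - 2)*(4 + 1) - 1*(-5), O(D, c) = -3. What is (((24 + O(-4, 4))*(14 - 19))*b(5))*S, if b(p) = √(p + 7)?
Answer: 11550*√3 ≈ 20005.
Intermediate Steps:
S = -55 (S = -12*5 + 5 = -60 + 5 = -55)
b(p) = √(7 + p)
(((24 + O(-4, 4))*(14 - 19))*b(5))*S = (((24 - 3)*(14 - 19))*√(7 + 5))*(-55) = ((21*(-5))*√12)*(-55) = -210*√3*(-55) = 11550*√3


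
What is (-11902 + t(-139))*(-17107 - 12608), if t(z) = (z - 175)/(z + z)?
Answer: 49155177015/139 ≈ 3.5363e+8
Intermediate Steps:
t(z) = (-175 + z)/(2*z) (t(z) = (-175 + z)/((2*z)) = (-175 + z)*(1/(2*z)) = (-175 + z)/(2*z))
(-11902 + t(-139))*(-17107 - 12608) = (-11902 + (1/2)*(-175 - 139)/(-139))*(-17107 - 12608) = (-11902 + (1/2)*(-1/139)*(-314))*(-29715) = (-11902 + 157/139)*(-29715) = -1654221/139*(-29715) = 49155177015/139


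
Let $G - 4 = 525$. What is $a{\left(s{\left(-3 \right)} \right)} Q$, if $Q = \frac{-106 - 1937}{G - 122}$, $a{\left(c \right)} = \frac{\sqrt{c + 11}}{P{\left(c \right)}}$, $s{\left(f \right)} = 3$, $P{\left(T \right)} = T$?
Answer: $- \frac{681 \sqrt{14}}{407} \approx -6.2606$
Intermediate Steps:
$G = 529$ ($G = 4 + 525 = 529$)
$a{\left(c \right)} = \frac{\sqrt{11 + c}}{c}$ ($a{\left(c \right)} = \frac{\sqrt{c + 11}}{c} = \frac{\sqrt{11 + c}}{c}$)
$Q = - \frac{2043}{407}$ ($Q = \frac{-106 - 1937}{529 - 122} = - \frac{2043}{407} \approx -5.0197$)
$a{\left(s{\left(-3 \right)} \right)} Q = \frac{\sqrt{11 + 3}}{3} \left(- \frac{2043}{407}\right) = \frac{\sqrt{14}}{3} \left(- \frac{2043}{407}\right) = - \frac{681 \sqrt{14}}{407}$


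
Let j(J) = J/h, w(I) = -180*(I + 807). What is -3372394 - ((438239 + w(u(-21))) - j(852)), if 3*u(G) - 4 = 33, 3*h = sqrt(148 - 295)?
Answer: -3663153 - 852*I*sqrt(3)/7 ≈ -3.6632e+6 - 210.82*I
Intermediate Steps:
h = 7*I*sqrt(3)/3 (h = sqrt(148 - 295)/3 = sqrt(-147)/3 = (7*I*sqrt(3))/3 = 7*I*sqrt(3)/3 ≈ 4.0415*I)
u(G) = 37/3 (u(G) = 4/3 + (1/3)*33 = 4/3 + 11 = 37/3)
w(I) = -145260 - 180*I (w(I) = -180*(807 + I) = -145260 - 180*I)
j(J) = -I*J*sqrt(3)/7 (j(J) = J/((7*I*sqrt(3)/3)) = J*(-I*sqrt(3)/7) = -I*J*sqrt(3)/7)
-3372394 - ((438239 + w(u(-21))) - j(852)) = -3372394 - ((438239 + (-145260 - 180*37/3)) - (-1)*I*852*sqrt(3)/7) = -3372394 - ((438239 + (-145260 - 2220)) - (-852)*I*sqrt(3)/7) = -3372394 - ((438239 - 147480) + 852*I*sqrt(3)/7) = -3372394 - (290759 + 852*I*sqrt(3)/7) = -3372394 + (-290759 - 852*I*sqrt(3)/7) = -3663153 - 852*I*sqrt(3)/7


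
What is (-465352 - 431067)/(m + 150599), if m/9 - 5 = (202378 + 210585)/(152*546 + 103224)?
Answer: -55642520168/9352013257 ≈ -5.9498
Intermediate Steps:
m = 4032129/62072 (m = 45 + 9*((202378 + 210585)/(152*546 + 103224)) = 45 + 9*(412963/(82992 + 103224)) = 45 + 9*(412963/186216) = 45 + 1238889/62072 = 4032129/62072 ≈ 64.959)
(-465352 - 431067)/(m + 150599) = (-465352 - 431067)/(4032129/62072 + 150599) = -896419/9352013257/62072 = -896419*62072/9352013257 = -55642520168/9352013257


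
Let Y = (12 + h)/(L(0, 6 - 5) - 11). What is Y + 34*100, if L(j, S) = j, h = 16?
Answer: 37372/11 ≈ 3397.5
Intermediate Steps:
Y = -28/11 (Y = (12 + 16)/(0 - 11) = 28/(-11) = 28*(-1/11) = -28/11 ≈ -2.5455)
Y + 34*100 = -28/11 + 34*100 = -28/11 + 3400 = 37372/11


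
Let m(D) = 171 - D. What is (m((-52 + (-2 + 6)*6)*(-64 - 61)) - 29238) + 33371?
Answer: 804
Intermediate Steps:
(m((-52 + (-2 + 6)*6)*(-64 - 61)) - 29238) + 33371 = ((171 - (-52 + (-2 + 6)*6)*(-64 - 61)) - 29238) + 33371 = ((171 - (-52 + 4*6)*(-125)) - 29238) + 33371 = ((171 - (-52 + 24)*(-125)) - 29238) + 33371 = ((171 - (-28)*(-125)) - 29238) + 33371 = ((171 - 1*3500) - 29238) + 33371 = ((171 - 3500) - 29238) + 33371 = (-3329 - 29238) + 33371 = -32567 + 33371 = 804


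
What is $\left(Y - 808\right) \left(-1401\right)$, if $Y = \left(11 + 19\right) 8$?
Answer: $795768$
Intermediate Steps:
$Y = 240$ ($Y = 30 \cdot 8 = 240$)
$\left(Y - 808\right) \left(-1401\right) = \left(240 - 808\right) \left(-1401\right) = \left(-568\right) \left(-1401\right) = 795768$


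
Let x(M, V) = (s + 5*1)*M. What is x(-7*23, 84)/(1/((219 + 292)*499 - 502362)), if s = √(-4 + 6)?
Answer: 199135265 + 39827053*√2 ≈ 2.5546e+8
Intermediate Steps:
s = √2 ≈ 1.4142
x(M, V) = M*(5 + √2) (x(M, V) = (√2 + 5*1)*M = (√2 + 5)*M = (5 + √2)*M = M*(5 + √2))
x(-7*23, 84)/(1/((219 + 292)*499 - 502362)) = ((-7*23)*(5 + √2))/(1/((219 + 292)*499 - 502362)) = (-161*(5 + √2))/(1/(511*499 - 502362)) = (-805 - 161*√2)/(1/(254989 - 502362)) = (-805 - 161*√2)/(1/(-247373)) = (-805 - 161*√2)/(-1/247373) = (-805 - 161*√2)*(-247373) = 199135265 + 39827053*√2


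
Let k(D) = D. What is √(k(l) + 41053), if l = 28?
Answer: √41081 ≈ 202.68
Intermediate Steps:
√(k(l) + 41053) = √(28 + 41053) = √41081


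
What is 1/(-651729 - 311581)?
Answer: -1/963310 ≈ -1.0381e-6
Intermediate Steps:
1/(-651729 - 311581) = 1/(-963310) = -1/963310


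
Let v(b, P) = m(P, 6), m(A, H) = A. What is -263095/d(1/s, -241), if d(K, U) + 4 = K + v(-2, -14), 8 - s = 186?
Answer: 9366182/641 ≈ 14612.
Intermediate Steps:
s = -178 (s = 8 - 1*186 = 8 - 186 = -178)
v(b, P) = P
d(K, U) = -18 + K (d(K, U) = -4 + (K - 14) = -4 + (-14 + K) = -18 + K)
-263095/d(1/s, -241) = -263095/(-18 + 1/(-178)) = -263095/(-18 - 1/178) = -263095/(-3205/178) = -263095*(-178/3205) = 9366182/641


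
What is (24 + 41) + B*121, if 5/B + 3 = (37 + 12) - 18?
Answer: 2425/28 ≈ 86.607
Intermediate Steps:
B = 5/28 (B = 5/(-3 + ((37 + 12) - 18)) = 5/(-3 + (49 - 18)) = 5/(-3 + 31) = 5/28 ≈ 0.17857)
(24 + 41) + B*121 = (24 + 41) + (5/28)*121 = 65 + 605/28 = 2425/28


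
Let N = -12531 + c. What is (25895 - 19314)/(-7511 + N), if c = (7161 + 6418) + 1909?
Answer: -6581/4554 ≈ -1.4451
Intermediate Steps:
c = 15488 (c = 13579 + 1909 = 15488)
N = 2957 (N = -12531 + 15488 = 2957)
(25895 - 19314)/(-7511 + N) = (25895 - 19314)/(-7511 + 2957) = 6581/(-4554) = 6581*(-1/4554) = -6581/4554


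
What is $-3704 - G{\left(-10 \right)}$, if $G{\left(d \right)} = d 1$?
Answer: $-3694$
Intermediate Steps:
$G{\left(d \right)} = d$
$-3704 - G{\left(-10 \right)} = -3704 - -10 = -3704 + 10 = -3694$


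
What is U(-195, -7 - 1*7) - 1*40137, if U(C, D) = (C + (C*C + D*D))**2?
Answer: 1445936539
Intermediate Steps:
U(C, D) = (C + C**2 + D**2)**2 (U(C, D) = (C + (C**2 + D**2))**2 = (C + C**2 + D**2)**2)
U(-195, -7 - 1*7) - 1*40137 = (-195 + (-195)**2 + (-7 - 1*7)**2)**2 - 1*40137 = (-195 + 38025 + (-7 - 7)**2)**2 - 40137 = (-195 + 38025 + (-14)**2)**2 - 40137 = (-195 + 38025 + 196)**2 - 40137 = 38026**2 - 40137 = 1445976676 - 40137 = 1445936539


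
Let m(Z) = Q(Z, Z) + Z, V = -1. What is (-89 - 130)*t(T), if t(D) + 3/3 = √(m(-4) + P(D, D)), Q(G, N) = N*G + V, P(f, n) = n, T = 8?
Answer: 219 - 219*√19 ≈ -735.60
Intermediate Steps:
Q(G, N) = -1 + G*N (Q(G, N) = N*G - 1 = G*N - 1 = -1 + G*N)
m(Z) = -1 + Z + Z² (m(Z) = (-1 + Z*Z) + Z = (-1 + Z²) + Z = -1 + Z + Z²)
t(D) = -1 + √(11 + D) (t(D) = -1 + √((-1 - 4 + (-4)²) + D) = -1 + √((-1 - 4 + 16) + D) = -1 + √(11 + D))
(-89 - 130)*t(T) = (-89 - 130)*(-1 + √(11 + 8)) = -219*(-1 + √19) = 219 - 219*√19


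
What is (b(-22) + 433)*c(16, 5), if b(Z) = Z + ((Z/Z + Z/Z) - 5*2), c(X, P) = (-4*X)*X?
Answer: -412672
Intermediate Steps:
c(X, P) = -4*X²
b(Z) = -8 + Z (b(Z) = Z + ((1 + 1) - 10) = Z + (2 - 10) = Z - 8 = -8 + Z)
(b(-22) + 433)*c(16, 5) = ((-8 - 22) + 433)*(-4*16²) = (-30 + 433)*(-4*256) = 403*(-1024) = -412672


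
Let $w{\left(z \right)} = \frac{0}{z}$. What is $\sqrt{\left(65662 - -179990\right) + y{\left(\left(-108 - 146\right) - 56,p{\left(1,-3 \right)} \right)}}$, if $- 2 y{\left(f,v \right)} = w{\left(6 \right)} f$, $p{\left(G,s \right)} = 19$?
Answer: $2 \sqrt{61413} \approx 495.63$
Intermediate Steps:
$w{\left(z \right)} = 0$
$y{\left(f,v \right)} = 0$ ($y{\left(f,v \right)} = - \frac{0 f}{2} = \left(- \frac{1}{2}\right) 0 = 0$)
$\sqrt{\left(65662 - -179990\right) + y{\left(\left(-108 - 146\right) - 56,p{\left(1,-3 \right)} \right)}} = \sqrt{\left(65662 - -179990\right) + 0} = \sqrt{\left(65662 + 179990\right) + 0} = \sqrt{245652 + 0} = \sqrt{245652} = 2 \sqrt{61413}$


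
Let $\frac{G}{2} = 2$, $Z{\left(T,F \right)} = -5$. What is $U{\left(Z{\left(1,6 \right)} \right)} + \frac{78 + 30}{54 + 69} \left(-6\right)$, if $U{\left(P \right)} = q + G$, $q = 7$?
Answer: $\frac{235}{41} \approx 5.7317$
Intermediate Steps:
$G = 4$ ($G = 2 \cdot 2 = 4$)
$U{\left(P \right)} = 11$ ($U{\left(P \right)} = 7 + 4 = 11$)
$U{\left(Z{\left(1,6 \right)} \right)} + \frac{78 + 30}{54 + 69} \left(-6\right) = 11 + \frac{78 + 30}{54 + 69} \left(-6\right) = 11 + \frac{108}{123} \left(-6\right) = 11 + 108 \cdot \frac{1}{123} \left(-6\right) = 11 + \frac{36}{41} \left(-6\right) = 11 - \frac{216}{41} = \frac{235}{41}$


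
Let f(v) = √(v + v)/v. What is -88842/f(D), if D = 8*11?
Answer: -177684*√11 ≈ -5.8931e+5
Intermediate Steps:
D = 88
f(v) = √2/√v (f(v) = √(2*v)/v = (√2*√v)/v = √2/√v)
-88842/f(D) = -88842*2*√11 = -177684*√11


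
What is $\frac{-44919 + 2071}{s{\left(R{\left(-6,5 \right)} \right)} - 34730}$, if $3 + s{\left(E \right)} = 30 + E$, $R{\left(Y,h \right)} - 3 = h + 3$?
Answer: $\frac{10712}{8673} \approx 1.2351$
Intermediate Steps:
$R{\left(Y,h \right)} = 6 + h$ ($R{\left(Y,h \right)} = 3 + \left(h + 3\right) = 3 + \left(3 + h\right) = 6 + h$)
$s{\left(E \right)} = 27 + E$ ($s{\left(E \right)} = -3 + \left(30 + E\right) = 27 + E$)
$\frac{-44919 + 2071}{s{\left(R{\left(-6,5 \right)} \right)} - 34730} = \frac{-44919 + 2071}{\left(27 + \left(6 + 5\right)\right) - 34730} = - \frac{42848}{\left(27 + 11\right) - 34730} = - \frac{42848}{38 - 34730} = - \frac{42848}{-34692} = \left(-42848\right) \left(- \frac{1}{34692}\right) = \frac{10712}{8673}$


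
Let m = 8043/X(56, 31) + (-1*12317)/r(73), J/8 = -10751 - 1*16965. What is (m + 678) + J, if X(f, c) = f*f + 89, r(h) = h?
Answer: -17359943812/78475 ≈ -2.2122e+5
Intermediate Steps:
J = -221728 (J = 8*(-10751 - 1*16965) = 8*(-10751 - 16965) = 8*(-27716) = -221728)
X(f, c) = 89 + f**2 (X(f, c) = f**2 + 89 = 89 + f**2)
m = -13045062/78475 (m = 8043/(89 + 56**2) - 1*12317/73 = 8043/(89 + 3136) - 12317*1/73 = 8043/3225 - 12317/73 = 8043*(1/3225) - 12317/73 = 2681/1075 - 12317/73 = -13045062/78475 ≈ -166.23)
(m + 678) + J = (-13045062/78475 + 678) - 221728 = 40160988/78475 - 221728 = -17359943812/78475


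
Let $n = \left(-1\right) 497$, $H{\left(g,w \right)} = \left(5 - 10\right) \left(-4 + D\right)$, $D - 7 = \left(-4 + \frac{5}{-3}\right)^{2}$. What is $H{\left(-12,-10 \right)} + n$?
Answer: $- \frac{6053}{9} \approx -672.56$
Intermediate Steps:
$D = \frac{352}{9}$ ($D = 7 + \left(-4 + \frac{5}{-3}\right)^{2} = 7 + \left(-4 + 5 \left(- \frac{1}{3}\right)\right)^{2} = 7 + \left(-4 - \frac{5}{3}\right)^{2} = 7 + \left(- \frac{17}{3}\right)^{2} = 7 + \frac{289}{9} = \frac{352}{9} \approx 39.111$)
$H{\left(g,w \right)} = - \frac{1580}{9}$ ($H{\left(g,w \right)} = \left(5 - 10\right) \left(-4 + \frac{352}{9}\right) = \left(-5\right) \frac{316}{9} = - \frac{1580}{9}$)
$n = -497$
$H{\left(-12,-10 \right)} + n = - \frac{1580}{9} - 497 = - \frac{6053}{9}$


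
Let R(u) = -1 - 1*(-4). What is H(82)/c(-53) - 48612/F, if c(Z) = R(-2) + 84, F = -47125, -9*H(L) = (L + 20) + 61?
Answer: 1047649/1272375 ≈ 0.82338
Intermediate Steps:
R(u) = 3 (R(u) = -1 + 4 = 3)
H(L) = -9 - L/9 (H(L) = -((L + 20) + 61)/9 = -((20 + L) + 61)/9 = -(81 + L)/9 = -9 - L/9)
c(Z) = 87 (c(Z) = 3 + 84 = 87)
H(82)/c(-53) - 48612/F = (-9 - ⅑*82)/87 - 48612/(-47125) = (-9 - 82/9)*(1/87) - 48612*(-1/47125) = -163/9*1/87 + 48612/47125 = -163/783 + 48612/47125 = 1047649/1272375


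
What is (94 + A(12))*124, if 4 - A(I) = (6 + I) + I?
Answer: 8432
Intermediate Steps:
A(I) = -2 - 2*I (A(I) = 4 - ((6 + I) + I) = 4 - (6 + 2*I) = 4 + (-6 - 2*I) = -2 - 2*I)
(94 + A(12))*124 = (94 + (-2 - 2*12))*124 = (94 + (-2 - 24))*124 = (94 - 26)*124 = 68*124 = 8432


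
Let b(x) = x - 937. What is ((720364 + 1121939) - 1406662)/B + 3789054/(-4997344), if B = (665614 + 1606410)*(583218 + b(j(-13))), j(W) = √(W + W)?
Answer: (-538051351581*√26 + 313296942984440167*I)/(709630344016*(√26 - 582281*I)) ≈ -0.75821 - 2.8813e-12*I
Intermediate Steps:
j(W) = √2*√W (j(W) = √(2*W) = √2*√W)
b(x) = -937 + x
B = 1322956406744 + 2272024*I*√26 (B = (665614 + 1606410)*(583218 + (-937 + √2*√(-13))) = 2272024*(583218 + (-937 + √2*(I*√13))) = 2272024*(583218 + (-937 + I*√26)) = 2272024*(582281 + I*√26) = 1322956406744 + 2272024*I*√26 ≈ 1.323e+12 + 1.1585e+7*I)
((720364 + 1121939) - 1406662)/B + 3789054/(-4997344) = ((720364 + 1121939) - 1406662)/(1322956406744 + 2272024*I*√26) + 3789054/(-4997344) = (1842303 - 1406662)/(1322956406744 + 2272024*I*√26) + 3789054*(-1/4997344) = 435641/(1322956406744 + 2272024*I*√26) - 1894527/2498672 = -1894527/2498672 + 435641/(1322956406744 + 2272024*I*√26)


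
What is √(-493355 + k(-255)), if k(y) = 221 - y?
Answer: I*√492879 ≈ 702.05*I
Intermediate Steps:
√(-493355 + k(-255)) = √(-493355 + (221 - 1*(-255))) = √(-493355 + (221 + 255)) = √(-493355 + 476) = √(-492879) = I*√492879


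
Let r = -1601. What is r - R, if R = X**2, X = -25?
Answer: -2226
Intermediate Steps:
R = 625 (R = (-25)**2 = 625)
r - R = -1601 - 1*625 = -1601 - 625 = -2226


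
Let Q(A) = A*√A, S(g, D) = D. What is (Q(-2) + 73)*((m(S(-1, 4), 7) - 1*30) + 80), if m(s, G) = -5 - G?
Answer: 2774 - 76*I*√2 ≈ 2774.0 - 107.48*I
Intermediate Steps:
Q(A) = A^(3/2)
(Q(-2) + 73)*((m(S(-1, 4), 7) - 1*30) + 80) = ((-2)^(3/2) + 73)*(((-5 - 1*7) - 1*30) + 80) = (-2*I*√2 + 73)*(((-5 - 7) - 30) + 80) = (73 - 2*I*√2)*((-12 - 30) + 80) = (73 - 2*I*√2)*(-42 + 80) = (73 - 2*I*√2)*38 = 2774 - 76*I*√2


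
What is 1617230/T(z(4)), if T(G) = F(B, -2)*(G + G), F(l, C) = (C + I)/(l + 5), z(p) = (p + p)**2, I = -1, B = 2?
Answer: -5660305/192 ≈ -29481.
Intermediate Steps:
z(p) = 4*p**2 (z(p) = (2*p)**2 = 4*p**2)
F(l, C) = (-1 + C)/(5 + l) (F(l, C) = (C - 1)/(l + 5) = (-1 + C)/(5 + l))
T(G) = -6*G/7 (T(G) = ((-1 - 2)/(5 + 2))*(G + G) = (-3/7)*(2*G) = ((1/7)*(-3))*(2*G) = -6*G/7)
1617230/T(z(4)) = 1617230/((-24*4**2/7)) = 1617230/((-24*16/7)) = 1617230/((-6/7*64)) = 1617230/(-384/7) = 1617230*(-7/384) = -5660305/192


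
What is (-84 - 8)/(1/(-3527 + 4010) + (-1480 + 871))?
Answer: 22218/147073 ≈ 0.15107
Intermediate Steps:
(-84 - 8)/(1/(-3527 + 4010) + (-1480 + 871)) = -92/(1/483 - 609) = -92/(-294146/483) = -92*(-483/294146) = 22218/147073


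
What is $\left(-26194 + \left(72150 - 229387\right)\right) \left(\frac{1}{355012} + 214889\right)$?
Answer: $- \frac{13993615984278339}{355012} \approx -3.9417 \cdot 10^{10}$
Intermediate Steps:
$\left(-26194 + \left(72150 - 229387\right)\right) \left(\frac{1}{355012} + 214889\right) = \left(-26194 - 157237\right) \frac{76288173669}{355012} = \left(-183431\right) \frac{76288173669}{355012} = - \frac{13993615984278339}{355012}$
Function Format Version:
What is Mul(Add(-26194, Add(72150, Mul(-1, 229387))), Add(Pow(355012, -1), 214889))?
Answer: Rational(-13993615984278339, 355012) ≈ -3.9417e+10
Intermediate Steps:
Mul(Add(-26194, Add(72150, Mul(-1, 229387))), Add(Pow(355012, -1), 214889)) = Mul(Add(-26194, Add(72150, -229387)), Add(Rational(1, 355012), 214889)) = Mul(Add(-26194, -157237), Rational(76288173669, 355012)) = Mul(-183431, Rational(76288173669, 355012)) = Rational(-13993615984278339, 355012)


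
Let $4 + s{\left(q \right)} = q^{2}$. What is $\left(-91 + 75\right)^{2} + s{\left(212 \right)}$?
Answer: $45196$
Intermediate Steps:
$s{\left(q \right)} = -4 + q^{2}$
$\left(-91 + 75\right)^{2} + s{\left(212 \right)} = \left(-91 + 75\right)^{2} - \left(4 - 212^{2}\right) = \left(-16\right)^{2} + \left(-4 + 44944\right) = 256 + 44940 = 45196$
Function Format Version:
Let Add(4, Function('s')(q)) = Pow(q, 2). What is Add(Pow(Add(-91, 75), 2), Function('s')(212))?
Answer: 45196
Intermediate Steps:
Function('s')(q) = Add(-4, Pow(q, 2))
Add(Pow(Add(-91, 75), 2), Function('s')(212)) = Add(Pow(Add(-91, 75), 2), Add(-4, Pow(212, 2))) = Add(Pow(-16, 2), Add(-4, 44944)) = Add(256, 44940) = 45196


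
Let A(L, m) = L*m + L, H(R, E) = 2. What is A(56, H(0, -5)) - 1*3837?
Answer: -3669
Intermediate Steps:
A(L, m) = L + L*m
A(56, H(0, -5)) - 1*3837 = 56*(1 + 2) - 1*3837 = 56*3 - 3837 = 168 - 3837 = -3669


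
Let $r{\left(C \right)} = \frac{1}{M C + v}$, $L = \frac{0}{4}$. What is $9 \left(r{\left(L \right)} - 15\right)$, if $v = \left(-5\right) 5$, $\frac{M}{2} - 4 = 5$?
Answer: $- \frac{3384}{25} \approx -135.36$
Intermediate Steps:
$M = 18$ ($M = 8 + 2 \cdot 5 = 8 + 10 = 18$)
$v = -25$
$L = 0$ ($L = 0 \cdot \frac{1}{4} = 0$)
$r{\left(C \right)} = \frac{1}{-25 + 18 C}$ ($r{\left(C \right)} = \frac{1}{18 C - 25} = \frac{1}{-25 + 18 C}$)
$9 \left(r{\left(L \right)} - 15\right) = 9 \left(\frac{1}{-25 + 18 \cdot 0} - 15\right) = 9 \left(\frac{1}{-25 + 0} - 15\right) = 9 \left(\frac{1}{-25} - 15\right) = 9 \left(- \frac{1}{25} - 15\right) = 9 \left(- \frac{376}{25}\right) = - \frac{3384}{25}$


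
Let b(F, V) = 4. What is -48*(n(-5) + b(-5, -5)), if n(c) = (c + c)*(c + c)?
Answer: -4992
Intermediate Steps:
n(c) = 4*c² (n(c) = (2*c)*(2*c) = 4*c²)
-48*(n(-5) + b(-5, -5)) = -48*(4*(-5)² + 4) = -48*(4*25 + 4) = -48*(100 + 4) = -48*104 = -4992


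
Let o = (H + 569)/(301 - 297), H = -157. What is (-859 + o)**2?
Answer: 571536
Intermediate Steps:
o = 103 (o = (-157 + 569)/(301 - 297) = 412/4 = 412*(1/4) = 103)
(-859 + o)**2 = (-859 + 103)**2 = (-756)**2 = 571536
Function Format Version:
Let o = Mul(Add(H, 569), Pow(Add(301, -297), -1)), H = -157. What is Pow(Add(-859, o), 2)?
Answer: 571536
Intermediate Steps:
o = 103 (o = Mul(Add(-157, 569), Pow(Add(301, -297), -1)) = Mul(412, Pow(4, -1)) = Mul(412, Rational(1, 4)) = 103)
Pow(Add(-859, o), 2) = Pow(Add(-859, 103), 2) = Pow(-756, 2) = 571536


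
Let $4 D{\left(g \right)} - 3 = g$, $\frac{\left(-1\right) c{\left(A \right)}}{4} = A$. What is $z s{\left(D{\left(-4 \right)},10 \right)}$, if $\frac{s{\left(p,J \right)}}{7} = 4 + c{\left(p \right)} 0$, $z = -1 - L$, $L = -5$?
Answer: $112$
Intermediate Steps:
$c{\left(A \right)} = - 4 A$
$D{\left(g \right)} = \frac{3}{4} + \frac{g}{4}$
$z = 4$ ($z = -1 - -5 = -1 + 5 = 4$)
$s{\left(p,J \right)} = 28$ ($s{\left(p,J \right)} = 7 \left(4 + - 4 p 0\right) = 7 \left(4 + 0\right) = 7 \cdot 4 = 28$)
$z s{\left(D{\left(-4 \right)},10 \right)} = 4 \cdot 28 = 112$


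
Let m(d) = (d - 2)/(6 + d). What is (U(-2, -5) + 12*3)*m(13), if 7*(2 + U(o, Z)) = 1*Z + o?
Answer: 363/19 ≈ 19.105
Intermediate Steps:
U(o, Z) = -2 + Z/7 + o/7 (U(o, Z) = -2 + (1*Z + o)/7 = -2 + (Z + o)/7 = -2 + (Z/7 + o/7) = -2 + Z/7 + o/7)
m(d) = (-2 + d)/(6 + d)
(U(-2, -5) + 12*3)*m(13) = ((-2 + (⅐)*(-5) + (⅐)*(-2)) + 12*3)*((-2 + 13)/(6 + 13)) = ((-2 - 5/7 - 2/7) + 36)*(11/19) = (-3 + 36)*((1/19)*11) = 33*(11/19) = 363/19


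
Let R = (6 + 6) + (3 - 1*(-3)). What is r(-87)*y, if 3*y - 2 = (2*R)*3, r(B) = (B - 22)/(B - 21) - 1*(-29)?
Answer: 178255/162 ≈ 1100.3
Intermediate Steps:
r(B) = 29 + (-22 + B)/(-21 + B) (r(B) = (-22 + B)/(-21 + B) + 29 = 29 + (-22 + B)/(-21 + B))
R = 18 (R = 12 + (3 + 3) = 12 + 6 = 18)
y = 110/3 (y = ⅔ + ((2*18)*3)/3 = ⅔ + (36*3)/3 = ⅔ + (⅓)*108 = ⅔ + 36 = 110/3 ≈ 36.667)
r(-87)*y = ((-631 + 30*(-87))/(-21 - 87))*(110/3) = ((-631 - 2610)/(-108))*(110/3) = -1/108*(-3241)*(110/3) = (3241/108)*(110/3) = 178255/162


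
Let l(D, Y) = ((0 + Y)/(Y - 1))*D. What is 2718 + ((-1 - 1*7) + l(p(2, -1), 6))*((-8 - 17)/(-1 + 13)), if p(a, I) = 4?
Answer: 8174/3 ≈ 2724.7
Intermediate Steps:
l(D, Y) = D*Y/(-1 + Y) (l(D, Y) = (Y/(-1 + Y))*D = D*Y/(-1 + Y))
2718 + ((-1 - 1*7) + l(p(2, -1), 6))*((-8 - 17)/(-1 + 13)) = 2718 + ((-1 - 1*7) + 4*6/(-1 + 6))*((-8 - 17)/(-1 + 13)) = 2718 + ((-1 - 7) + 4*6/5)*(-25/12) = 2718 + (-8 + 4*6*(⅕))*(-25*1/12) = 2718 + (-8 + 24/5)*(-25/12) = 2718 - 16/5*(-25/12) = 2718 + 20/3 = 8174/3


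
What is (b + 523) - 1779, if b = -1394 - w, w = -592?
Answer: -2058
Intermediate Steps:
b = -802 (b = -1394 - 1*(-592) = -1394 + 592 = -802)
(b + 523) - 1779 = (-802 + 523) - 1779 = -279 - 1779 = -2058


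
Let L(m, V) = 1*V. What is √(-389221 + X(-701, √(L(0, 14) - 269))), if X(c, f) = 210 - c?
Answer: I*√388310 ≈ 623.15*I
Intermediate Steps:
L(m, V) = V
√(-389221 + X(-701, √(L(0, 14) - 269))) = √(-389221 + (210 - 1*(-701))) = √(-389221 + (210 + 701)) = √(-389221 + 911) = √(-388310) = I*√388310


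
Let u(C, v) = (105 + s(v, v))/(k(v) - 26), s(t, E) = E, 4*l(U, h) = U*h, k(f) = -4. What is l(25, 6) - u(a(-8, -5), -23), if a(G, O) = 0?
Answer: 1207/30 ≈ 40.233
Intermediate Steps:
l(U, h) = U*h/4 (l(U, h) = (U*h)/4 = U*h/4)
u(C, v) = -7/2 - v/30 (u(C, v) = (105 + v)/(-4 - 26) = (105 + v)/(-30) = (105 + v)*(-1/30) = -7/2 - v/30)
l(25, 6) - u(a(-8, -5), -23) = (¼)*25*6 - (-7/2 - 1/30*(-23)) = 75/2 - (-7/2 + 23/30) = 75/2 - 1*(-41/15) = 75/2 + 41/15 = 1207/30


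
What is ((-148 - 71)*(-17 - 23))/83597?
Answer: 8760/83597 ≈ 0.10479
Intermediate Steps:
((-148 - 71)*(-17 - 23))/83597 = -219*(-40)*(1/83597) = 8760*(1/83597) = 8760/83597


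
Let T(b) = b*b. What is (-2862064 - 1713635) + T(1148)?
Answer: -3257795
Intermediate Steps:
T(b) = b²
(-2862064 - 1713635) + T(1148) = (-2862064 - 1713635) + 1148² = -4575699 + 1317904 = -3257795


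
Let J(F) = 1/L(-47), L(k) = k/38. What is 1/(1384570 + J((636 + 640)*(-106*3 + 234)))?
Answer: 47/65074752 ≈ 7.2225e-7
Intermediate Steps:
L(k) = k/38 (L(k) = k*(1/38) = k/38)
J(F) = -38/47 (J(F) = 1/((1/38)*(-47)) = 1/(-47/38) = -38/47)
1/(1384570 + J((636 + 640)*(-106*3 + 234))) = 1/(1384570 - 38/47) = 1/(65074752/47) = 47/65074752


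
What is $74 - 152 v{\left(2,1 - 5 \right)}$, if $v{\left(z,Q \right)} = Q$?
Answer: $682$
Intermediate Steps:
$74 - 152 v{\left(2,1 - 5 \right)} = 74 - 152 \left(1 - 5\right) = 74 - -608 = 74 + 608 = 682$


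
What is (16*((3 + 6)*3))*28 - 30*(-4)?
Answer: 12216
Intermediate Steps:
(16*((3 + 6)*3))*28 - 30*(-4) = (16*(9*3))*28 + 120 = (16*27)*28 + 120 = 432*28 + 120 = 12096 + 120 = 12216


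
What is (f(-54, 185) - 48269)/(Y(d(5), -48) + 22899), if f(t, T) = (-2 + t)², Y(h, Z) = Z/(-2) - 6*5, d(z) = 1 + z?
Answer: -45133/22893 ≈ -1.9715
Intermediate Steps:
Y(h, Z) = -30 - Z/2 (Y(h, Z) = Z*(-½) - 30 = -Z/2 - 30 = -30 - Z/2)
(f(-54, 185) - 48269)/(Y(d(5), -48) + 22899) = ((-2 - 54)² - 48269)/((-30 - ½*(-48)) + 22899) = ((-56)² - 48269)/((-30 + 24) + 22899) = (3136 - 48269)/(-6 + 22899) = -45133/22893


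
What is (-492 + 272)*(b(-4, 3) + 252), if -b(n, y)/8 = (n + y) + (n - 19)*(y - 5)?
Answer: 23760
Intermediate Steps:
b(n, y) = -8*n - 8*y - 8*(-19 + n)*(-5 + y) (b(n, y) = -8*((n + y) + (n - 19)*(y - 5)) = -8*((n + y) + (-19 + n)*(-5 + y)) = -8*(n + y + (-19 + n)*(-5 + y)) = -8*n - 8*y - 8*(-19 + n)*(-5 + y))
(-492 + 272)*(b(-4, 3) + 252) = (-492 + 272)*((-760 + 32*(-4) + 144*3 - 8*(-4)*3) + 252) = -220*((-760 - 128 + 432 + 96) + 252) = -220*(-360 + 252) = -220*(-108) = 23760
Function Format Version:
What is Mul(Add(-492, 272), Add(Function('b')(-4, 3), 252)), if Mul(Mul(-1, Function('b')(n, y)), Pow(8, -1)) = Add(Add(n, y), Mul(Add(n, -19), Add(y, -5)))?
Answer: 23760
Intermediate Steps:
Function('b')(n, y) = Add(Mul(-8, n), Mul(-8, y), Mul(-8, Add(-19, n), Add(-5, y))) (Function('b')(n, y) = Mul(-8, Add(Add(n, y), Mul(Add(n, -19), Add(y, -5)))) = Mul(-8, Add(Add(n, y), Mul(Add(-19, n), Add(-5, y)))) = Mul(-8, Add(n, y, Mul(Add(-19, n), Add(-5, y)))) = Add(Mul(-8, n), Mul(-8, y), Mul(-8, Add(-19, n), Add(-5, y))))
Mul(Add(-492, 272), Add(Function('b')(-4, 3), 252)) = Mul(Add(-492, 272), Add(Add(-760, Mul(32, -4), Mul(144, 3), Mul(-8, -4, 3)), 252)) = Mul(-220, Add(Add(-760, -128, 432, 96), 252)) = Mul(-220, Add(-360, 252)) = Mul(-220, -108) = 23760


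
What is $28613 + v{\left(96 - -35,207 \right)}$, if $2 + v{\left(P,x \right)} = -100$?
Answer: $28511$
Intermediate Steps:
$v{\left(P,x \right)} = -102$ ($v{\left(P,x \right)} = -2 - 100 = -102$)
$28613 + v{\left(96 - -35,207 \right)} = 28613 - 102 = 28511$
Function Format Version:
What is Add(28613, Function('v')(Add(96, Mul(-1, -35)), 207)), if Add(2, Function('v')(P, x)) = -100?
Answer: 28511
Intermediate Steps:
Function('v')(P, x) = -102 (Function('v')(P, x) = Add(-2, -100) = -102)
Add(28613, Function('v')(Add(96, Mul(-1, -35)), 207)) = Add(28613, -102) = 28511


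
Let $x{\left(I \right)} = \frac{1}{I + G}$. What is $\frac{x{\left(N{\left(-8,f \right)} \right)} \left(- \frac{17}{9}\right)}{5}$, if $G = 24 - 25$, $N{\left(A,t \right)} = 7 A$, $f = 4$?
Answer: $\frac{17}{2565} \approx 0.0066277$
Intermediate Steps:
$G = -1$
$x{\left(I \right)} = \frac{1}{-1 + I}$ ($x{\left(I \right)} = \frac{1}{I - 1} = \frac{1}{-1 + I}$)
$\frac{x{\left(N{\left(-8,f \right)} \right)} \left(- \frac{17}{9}\right)}{5} = \frac{\frac{1}{-1 + 7 \left(-8\right)} \left(- \frac{17}{9}\right)}{5} = \frac{\frac{1}{-1 - 56} \left(\left(-17\right) \frac{1}{9}\right)}{5} = \frac{\frac{1}{-57} \left(- \frac{17}{9}\right)}{5} = \frac{\left(- \frac{1}{57}\right) \left(- \frac{17}{9}\right)}{5} = \frac{1}{5} \cdot \frac{17}{513} = \frac{17}{2565}$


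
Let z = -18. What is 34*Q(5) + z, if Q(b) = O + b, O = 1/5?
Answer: 794/5 ≈ 158.80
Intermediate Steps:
O = 1/5 ≈ 0.20000
Q(b) = 1/5 + b
34*Q(5) + z = 34*(1/5 + 5) - 18 = 34*(26/5) - 18 = 884/5 - 18 = 794/5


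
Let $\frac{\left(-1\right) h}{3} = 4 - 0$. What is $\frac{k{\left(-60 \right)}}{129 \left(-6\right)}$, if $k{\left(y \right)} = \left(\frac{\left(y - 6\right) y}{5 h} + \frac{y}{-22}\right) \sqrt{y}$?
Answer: $\frac{232 i \sqrt{15}}{1419} \approx 0.63321 i$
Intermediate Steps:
$h = -12$ ($h = - 3 \left(4 - 0\right) = - 3 \left(4 + 0\right) = \left(-3\right) 4 = -12$)
$k{\left(y \right)} = \sqrt{y} \left(- \frac{y}{22} - \frac{y \left(-6 + y\right)}{60}\right)$ ($k{\left(y \right)} = \left(\frac{\left(y - 6\right) y}{5 \left(-12\right)} + \frac{y}{-22}\right) \sqrt{y} = \left(\frac{\left(y - 6\right) y}{-60} + y \left(- \frac{1}{22}\right)\right) \sqrt{y} = \left(\left(-6 + y\right) y \left(- \frac{1}{60}\right) - \frac{y}{22}\right) \sqrt{y} = \left(y \left(-6 + y\right) \left(- \frac{1}{60}\right) - \frac{y}{22}\right) \sqrt{y} = \left(- \frac{y \left(-6 + y\right)}{60} - \frac{y}{22}\right) \sqrt{y} = \left(- \frac{y}{22} - \frac{y \left(-6 + y\right)}{60}\right) \sqrt{y} = \sqrt{y} \left(- \frac{y}{22} - \frac{y \left(-6 + y\right)}{60}\right)$)
$\frac{k{\left(-60 \right)}}{129 \left(-6\right)} = \frac{\frac{1}{660} \left(-60\right)^{\frac{3}{2}} \left(36 - -660\right)}{129 \left(-6\right)} = \frac{\frac{1}{660} \left(- 120 i \sqrt{15}\right) \left(36 + 660\right)}{-774} = \frac{1}{660} \left(- 120 i \sqrt{15}\right) 696 \left(- \frac{1}{774}\right) = - \frac{1392 i \sqrt{15}}{11} \left(- \frac{1}{774}\right) = \frac{232 i \sqrt{15}}{1419}$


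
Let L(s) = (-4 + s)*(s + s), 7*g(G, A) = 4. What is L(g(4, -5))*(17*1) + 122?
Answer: 2714/49 ≈ 55.388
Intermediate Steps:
g(G, A) = 4/7 (g(G, A) = (1/7)*4 = 4/7)
L(s) = 2*s*(-4 + s) (L(s) = (-4 + s)*(2*s) = 2*s*(-4 + s))
L(g(4, -5))*(17*1) + 122 = (2*(4/7)*(-4 + 4/7))*(17*1) + 122 = (2*(4/7)*(-24/7))*17 + 122 = -192/49*17 + 122 = -3264/49 + 122 = 2714/49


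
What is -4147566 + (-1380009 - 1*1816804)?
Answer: -7344379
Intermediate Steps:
-4147566 + (-1380009 - 1*1816804) = -4147566 + (-1380009 - 1816804) = -4147566 - 3196813 = -7344379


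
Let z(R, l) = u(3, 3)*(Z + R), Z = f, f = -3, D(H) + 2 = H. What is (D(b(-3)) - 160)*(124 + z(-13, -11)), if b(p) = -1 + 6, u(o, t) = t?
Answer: -11932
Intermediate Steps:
b(p) = 5
D(H) = -2 + H
Z = -3
z(R, l) = -9 + 3*R (z(R, l) = 3*(-3 + R) = -9 + 3*R)
(D(b(-3)) - 160)*(124 + z(-13, -11)) = ((-2 + 5) - 160)*(124 + (-9 + 3*(-13))) = (3 - 160)*(124 + (-9 - 39)) = -157*(124 - 48) = -157*76 = -11932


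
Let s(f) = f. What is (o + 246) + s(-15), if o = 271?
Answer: 502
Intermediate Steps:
(o + 246) + s(-15) = (271 + 246) - 15 = 517 - 15 = 502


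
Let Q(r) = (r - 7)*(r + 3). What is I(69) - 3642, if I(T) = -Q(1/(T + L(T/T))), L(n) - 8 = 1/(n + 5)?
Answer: -776219073/214369 ≈ -3620.9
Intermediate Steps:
L(n) = 8 + 1/(5 + n) (L(n) = 8 + 1/(n + 5) = 8 + 1/(5 + n))
Q(r) = (-7 + r)*(3 + r)
I(T) = 21 - 1/(49/6 + T)² + 4/(49/6 + T) (I(T) = -(-21 + (1/(T + (41 + 8*(T/T))/(5 + T/T)))² - 4/(T + (41 + 8*(T/T))/(5 + T/T))) = -(-21 + (1/(T + (41 + 8*1)/(5 + 1)))² - 4/(T + (41 + 8*1)/(5 + 1))) = -(-21 + (1/(T + (41 + 8)/6))² - 4/(T + (41 + 8)/6)) = -(-21 + (1/(T + (⅙)*49))² - 4/(T + (⅙)*49)) = -(-21 + (1/(T + 49/6))² - 4/(T + 49/6)) = -(-21 + (1/(49/6 + T))² - 4/(49/6 + T)) = -(-21 + (49/6 + T)⁻² - 4/(49/6 + T)) = 21 - 1/(49/6 + T)² + 4/(49/6 + T))
I(69) - 3642 = 9*(5729 + 84*69² + 1388*69)/(2401 + 36*69² + 588*69) - 3642 = 9*(5729 + 84*4761 + 95772)/(2401 + 36*4761 + 40572) - 3642 = 9*(5729 + 399924 + 95772)/(2401 + 171396 + 40572) - 3642 = 9*501425/214369 - 3642 = 9*(1/214369)*501425 - 3642 = 4512825/214369 - 3642 = -776219073/214369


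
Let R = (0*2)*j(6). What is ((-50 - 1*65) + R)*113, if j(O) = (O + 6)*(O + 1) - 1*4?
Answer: -12995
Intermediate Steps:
j(O) = -4 + (1 + O)*(6 + O) (j(O) = (6 + O)*(1 + O) - 4 = (1 + O)*(6 + O) - 4 = -4 + (1 + O)*(6 + O))
R = 0 (R = (0*2)*(2 + 6² + 7*6) = 0*(2 + 36 + 42) = 0*80 = 0)
((-50 - 1*65) + R)*113 = ((-50 - 1*65) + 0)*113 = ((-50 - 65) + 0)*113 = (-115 + 0)*113 = -115*113 = -12995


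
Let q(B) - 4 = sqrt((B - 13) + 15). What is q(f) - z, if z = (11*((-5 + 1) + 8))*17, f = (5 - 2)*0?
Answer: -744 + sqrt(2) ≈ -742.59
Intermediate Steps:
f = 0 (f = 3*0 = 0)
q(B) = 4 + sqrt(2 + B) (q(B) = 4 + sqrt((B - 13) + 15) = 4 + sqrt((-13 + B) + 15) = 4 + sqrt(2 + B))
z = 748 (z = (11*(-4 + 8))*17 = (11*4)*17 = 44*17 = 748)
q(f) - z = (4 + sqrt(2 + 0)) - 1*748 = (4 + sqrt(2)) - 748 = -744 + sqrt(2)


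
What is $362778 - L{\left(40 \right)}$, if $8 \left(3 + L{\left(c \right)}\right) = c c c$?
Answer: $354781$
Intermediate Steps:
$L{\left(c \right)} = -3 + \frac{c^{3}}{8}$ ($L{\left(c \right)} = -3 + \frac{c c c}{8} = -3 + \frac{c^{2} c}{8} = -3 + \frac{c^{3}}{8}$)
$362778 - L{\left(40 \right)} = 362778 - \left(-3 + \frac{40^{3}}{8}\right) = 362778 - \left(-3 + \frac{1}{8} \cdot 64000\right) = 362778 - \left(-3 + 8000\right) = 362778 - 7997 = 354781$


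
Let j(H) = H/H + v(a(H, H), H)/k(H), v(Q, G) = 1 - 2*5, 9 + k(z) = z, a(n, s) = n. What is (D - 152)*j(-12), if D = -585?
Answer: -7370/7 ≈ -1052.9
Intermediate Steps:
k(z) = -9 + z
v(Q, G) = -9 (v(Q, G) = 1 - 10 = -9)
j(H) = 1 - 9/(-9 + H) (j(H) = H/H - 9/(-9 + H) = 1 - 9/(-9 + H))
(D - 152)*j(-12) = (-585 - 152)*((-18 - 12)/(-9 - 12)) = -737*(-30)/(-21) = -(-737)*(-30)/21 = -737*10/7 = -7370/7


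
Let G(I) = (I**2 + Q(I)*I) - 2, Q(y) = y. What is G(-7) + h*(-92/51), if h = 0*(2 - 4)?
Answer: 96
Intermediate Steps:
G(I) = -2 + 2*I**2 (G(I) = (I**2 + I*I) - 2 = (I**2 + I**2) - 2 = 2*I**2 - 2 = -2 + 2*I**2)
h = 0 (h = 0*(-2) = 0)
G(-7) + h*(-92/51) = (-2 + 2*(-7)**2) + 0*(-92/51) = (-2 + 2*49) + 0*(-92*1/51) = (-2 + 98) + 0*(-92/51) = 96 + 0 = 96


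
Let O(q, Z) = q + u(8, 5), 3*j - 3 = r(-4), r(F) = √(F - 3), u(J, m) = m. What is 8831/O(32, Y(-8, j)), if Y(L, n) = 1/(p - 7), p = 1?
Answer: 8831/37 ≈ 238.68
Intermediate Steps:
r(F) = √(-3 + F)
j = 1 + I*√7/3 (j = 1 + √(-3 - 4)/3 = 1 + √(-7)/3 = 1 + (I*√7)/3 = 1 + I*√7/3 ≈ 1.0 + 0.88192*I)
Y(L, n) = -⅙ (Y(L, n) = 1/(1 - 7) = 1/(-6) = -⅙)
O(q, Z) = 5 + q (O(q, Z) = q + 5 = 5 + q)
8831/O(32, Y(-8, j)) = 8831/(5 + 32) = 8831/37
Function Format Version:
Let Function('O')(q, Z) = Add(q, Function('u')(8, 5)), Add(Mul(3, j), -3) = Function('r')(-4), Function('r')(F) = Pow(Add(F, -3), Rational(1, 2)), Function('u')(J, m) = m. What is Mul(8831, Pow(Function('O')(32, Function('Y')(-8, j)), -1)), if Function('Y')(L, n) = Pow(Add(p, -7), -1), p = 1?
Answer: Rational(8831, 37) ≈ 238.68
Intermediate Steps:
Function('r')(F) = Pow(Add(-3, F), Rational(1, 2))
j = Add(1, Mul(Rational(1, 3), I, Pow(7, Rational(1, 2)))) (j = Add(1, Mul(Rational(1, 3), Pow(Add(-3, -4), Rational(1, 2)))) = Add(1, Mul(Rational(1, 3), Pow(-7, Rational(1, 2)))) = Add(1, Mul(Rational(1, 3), Mul(I, Pow(7, Rational(1, 2))))) = Add(1, Mul(Rational(1, 3), I, Pow(7, Rational(1, 2)))) ≈ Add(1.0000, Mul(0.88192, I)))
Function('Y')(L, n) = Rational(-1, 6) (Function('Y')(L, n) = Pow(Add(1, -7), -1) = Pow(-6, -1) = Rational(-1, 6))
Function('O')(q, Z) = Add(5, q) (Function('O')(q, Z) = Add(q, 5) = Add(5, q))
Mul(8831, Pow(Function('O')(32, Function('Y')(-8, j)), -1)) = Mul(8831, Pow(Add(5, 32), -1)) = Mul(8831, Pow(37, -1)) = Mul(8831, Rational(1, 37)) = Rational(8831, 37)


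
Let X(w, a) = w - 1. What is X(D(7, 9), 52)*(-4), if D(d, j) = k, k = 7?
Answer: -24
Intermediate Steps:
D(d, j) = 7
X(w, a) = -1 + w
X(D(7, 9), 52)*(-4) = (-1 + 7)*(-4) = 6*(-4) = -24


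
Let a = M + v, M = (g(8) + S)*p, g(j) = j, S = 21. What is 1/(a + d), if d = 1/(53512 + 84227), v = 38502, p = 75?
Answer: 137739/5602809304 ≈ 2.4584e-5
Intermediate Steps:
M = 2175 (M = (8 + 21)*75 = 29*75 = 2175)
d = 1/137739 ≈ 7.2601e-6
a = 40677 (a = 2175 + 38502 = 40677)
1/(a + d) = 1/(40677 + 1/137739) = 1/(5602809304/137739) = 137739/5602809304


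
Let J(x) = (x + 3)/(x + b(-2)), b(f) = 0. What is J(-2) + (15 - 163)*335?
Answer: -99161/2 ≈ -49581.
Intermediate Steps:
J(x) = (3 + x)/x (J(x) = (x + 3)/(x + 0) = (3 + x)/x)
J(-2) + (15 - 163)*335 = (3 - 2)/(-2) + (15 - 163)*335 = -½*1 - 148*335 = -½ - 49580 = -99161/2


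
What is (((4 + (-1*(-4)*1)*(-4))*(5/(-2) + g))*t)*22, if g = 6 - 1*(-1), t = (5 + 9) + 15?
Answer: -34452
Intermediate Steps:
t = 29 (t = 14 + 15 = 29)
g = 7 (g = 6 + 1 = 7)
(((4 + (-1*(-4)*1)*(-4))*(5/(-2) + g))*t)*22 = (((4 + (-1*(-4)*1)*(-4))*(5/(-2) + 7))*29)*22 = (((4 + (4*1)*(-4))*(5*(-1/2) + 7))*29)*22 = (((4 + 4*(-4))*(-5/2 + 7))*29)*22 = (((4 - 16)*(9/2))*29)*22 = (-12*9/2*29)*22 = -54*29*22 = -1566*22 = -34452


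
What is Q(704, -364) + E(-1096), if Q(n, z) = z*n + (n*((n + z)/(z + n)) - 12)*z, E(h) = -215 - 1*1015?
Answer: -509374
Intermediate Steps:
E(h) = -1230 (E(h) = -215 - 1015 = -1230)
Q(n, z) = n*z + z*(-12 + n) (Q(n, z) = n*z + (n*((n + z)/(n + z)) - 12)*z = n*z + (n*1 - 12)*z = n*z + (n - 12)*z = n*z + (-12 + n)*z = n*z + z*(-12 + n))
Q(704, -364) + E(-1096) = 2*(-364)*(-6 + 704) - 1230 = 2*(-364)*698 - 1230 = -508144 - 1230 = -509374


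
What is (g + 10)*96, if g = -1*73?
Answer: -6048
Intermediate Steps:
g = -73
(g + 10)*96 = (-73 + 10)*96 = -63*96 = -6048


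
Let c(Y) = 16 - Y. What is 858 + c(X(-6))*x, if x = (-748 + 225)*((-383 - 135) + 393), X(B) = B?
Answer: 1439108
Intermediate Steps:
x = 65375 (x = -523*(-518 + 393) = -523*(-125) = 65375)
858 + c(X(-6))*x = 858 + (16 - 1*(-6))*65375 = 858 + (16 + 6)*65375 = 858 + 22*65375 = 858 + 1438250 = 1439108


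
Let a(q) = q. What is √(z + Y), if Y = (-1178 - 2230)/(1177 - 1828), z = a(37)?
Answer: √1988805/217 ≈ 6.4988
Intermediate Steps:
z = 37
Y = 1136/217 (Y = -3408/(-651) = -3408*(-1/651) = 1136/217 ≈ 5.2350)
√(z + Y) = √(37 + 1136/217) = √(9165/217) = √1988805/217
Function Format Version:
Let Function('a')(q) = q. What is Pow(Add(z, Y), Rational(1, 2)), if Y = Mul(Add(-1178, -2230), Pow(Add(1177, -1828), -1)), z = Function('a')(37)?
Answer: Mul(Rational(1, 217), Pow(1988805, Rational(1, 2))) ≈ 6.4988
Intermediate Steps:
z = 37
Y = Rational(1136, 217) (Y = Mul(-3408, Pow(-651, -1)) = Mul(-3408, Rational(-1, 651)) = Rational(1136, 217) ≈ 5.2350)
Pow(Add(z, Y), Rational(1, 2)) = Pow(Add(37, Rational(1136, 217)), Rational(1, 2)) = Pow(Rational(9165, 217), Rational(1, 2)) = Mul(Rational(1, 217), Pow(1988805, Rational(1, 2)))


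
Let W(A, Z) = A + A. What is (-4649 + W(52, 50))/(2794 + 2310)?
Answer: -4545/5104 ≈ -0.89048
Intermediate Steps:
W(A, Z) = 2*A
(-4649 + W(52, 50))/(2794 + 2310) = (-4649 + 2*52)/(2794 + 2310) = (-4649 + 104)/5104 = -4545*1/5104 = -4545/5104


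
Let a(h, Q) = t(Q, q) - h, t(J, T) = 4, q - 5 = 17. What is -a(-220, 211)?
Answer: -224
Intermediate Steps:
q = 22 (q = 5 + 17 = 22)
a(h, Q) = 4 - h
-a(-220, 211) = -(4 - 1*(-220)) = -(4 + 220) = -1*224 = -224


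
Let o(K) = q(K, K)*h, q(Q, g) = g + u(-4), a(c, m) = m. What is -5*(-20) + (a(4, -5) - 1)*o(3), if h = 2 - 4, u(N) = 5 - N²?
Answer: 4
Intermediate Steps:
q(Q, g) = -11 + g (q(Q, g) = g + (5 - 1*(-4)²) = g + (5 - 1*16) = g + (5 - 16) = g - 11 = -11 + g)
h = -2
o(K) = 22 - 2*K (o(K) = (-11 + K)*(-2) = 22 - 2*K)
-5*(-20) + (a(4, -5) - 1)*o(3) = -5*(-20) + (-5 - 1)*(22 - 2*3) = 100 - 6*(22 - 6) = 100 - 6*16 = 100 - 96 = 4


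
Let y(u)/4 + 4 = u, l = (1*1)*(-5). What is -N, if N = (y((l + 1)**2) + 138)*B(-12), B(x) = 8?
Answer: -1488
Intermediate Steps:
l = -5 (l = 1*(-5) = -5)
y(u) = -16 + 4*u
N = 1488 (N = ((-16 + 4*(-5 + 1)**2) + 138)*8 = ((-16 + 4*(-4)**2) + 138)*8 = ((-16 + 4*16) + 138)*8 = ((-16 + 64) + 138)*8 = (48 + 138)*8 = 186*8 = 1488)
-N = -1*1488 = -1488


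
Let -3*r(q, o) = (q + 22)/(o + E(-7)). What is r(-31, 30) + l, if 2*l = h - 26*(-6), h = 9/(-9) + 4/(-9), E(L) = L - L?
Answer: 3482/45 ≈ 77.378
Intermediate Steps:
E(L) = 0
h = -13/9 (h = 9*(-⅑) + 4*(-⅑) = -1 - 4/9 = -13/9 ≈ -1.4444)
r(q, o) = -(22 + q)/(3*o) (r(q, o) = -(q + 22)/(3*(o + 0)) = -(22 + q)/(3*o))
l = 1391/18 (l = (-13/9 - 26*(-6))/2 = (-13/9 + 156)/2 = (½)*(1391/9) = 1391/18 ≈ 77.278)
r(-31, 30) + l = (⅓)*(-22 - 1*(-31))/30 + 1391/18 = (⅓)*(1/30)*(-22 + 31) + 1391/18 = (⅓)*(1/30)*9 + 1391/18 = ⅒ + 1391/18 = 3482/45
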